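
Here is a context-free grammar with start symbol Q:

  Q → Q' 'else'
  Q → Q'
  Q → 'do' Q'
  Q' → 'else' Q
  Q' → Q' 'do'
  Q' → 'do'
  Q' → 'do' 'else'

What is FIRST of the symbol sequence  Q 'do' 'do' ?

Add FIRST(Q) = { 'do', 'else' }; Q is not nullable, stop.

{ 'do', 'else' }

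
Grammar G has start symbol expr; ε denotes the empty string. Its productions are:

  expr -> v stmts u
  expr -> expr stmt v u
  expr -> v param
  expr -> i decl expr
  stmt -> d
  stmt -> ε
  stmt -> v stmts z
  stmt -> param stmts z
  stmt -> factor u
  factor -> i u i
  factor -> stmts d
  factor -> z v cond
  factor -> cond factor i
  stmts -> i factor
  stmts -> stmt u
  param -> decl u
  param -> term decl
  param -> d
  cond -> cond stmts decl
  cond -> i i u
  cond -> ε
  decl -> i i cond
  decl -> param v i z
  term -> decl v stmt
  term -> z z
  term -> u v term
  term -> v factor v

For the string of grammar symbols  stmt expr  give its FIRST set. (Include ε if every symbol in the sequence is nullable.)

{ d, i, u, v, z }

Add FIRST(stmt)\{ε} = { d, i, u, v, z }; stmt is nullable, continue.
Add FIRST(expr) = { i, v }; expr is not nullable, stop.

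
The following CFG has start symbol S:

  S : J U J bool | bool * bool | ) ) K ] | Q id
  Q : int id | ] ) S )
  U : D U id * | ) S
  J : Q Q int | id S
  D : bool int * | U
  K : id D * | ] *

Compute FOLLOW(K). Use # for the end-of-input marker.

{ ] }

In S : ) ) K ]: add FIRST(]) = { ] }.
Union: FOLLOW(K) = { ] }.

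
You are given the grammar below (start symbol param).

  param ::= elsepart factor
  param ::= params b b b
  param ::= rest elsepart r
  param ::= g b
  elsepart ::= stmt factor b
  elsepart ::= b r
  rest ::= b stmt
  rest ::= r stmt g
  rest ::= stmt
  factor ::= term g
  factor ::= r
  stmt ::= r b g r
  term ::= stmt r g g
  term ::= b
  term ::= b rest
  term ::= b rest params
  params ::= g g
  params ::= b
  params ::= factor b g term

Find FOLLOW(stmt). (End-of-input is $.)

{ b, g, r }

In elsepart ::= stmt factor b: add FIRST(factor b) = { b, r }.
In rest ::= b stmt: stmt is at the end, add FOLLOW(rest) = { b, g, r }.
In rest ::= r stmt g: add FIRST(g) = { g }.
In rest ::= stmt: stmt is at the end, add FOLLOW(rest) = { b, g, r }.
In term ::= stmt r g g: add FIRST(r g g) = { r }.
Union: FOLLOW(stmt) = { b, g, r }.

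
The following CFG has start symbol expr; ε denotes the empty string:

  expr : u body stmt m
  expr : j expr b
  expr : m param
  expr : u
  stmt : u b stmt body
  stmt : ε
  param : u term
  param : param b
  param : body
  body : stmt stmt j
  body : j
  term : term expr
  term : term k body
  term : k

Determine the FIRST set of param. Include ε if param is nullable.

{ j, u }

param : u term contributes {u}.
From param : param b: add FIRST(param) = { j, u }.
From param : body: add FIRST(body) = { j, u }.
Union: FIRST(param) = { j, u }.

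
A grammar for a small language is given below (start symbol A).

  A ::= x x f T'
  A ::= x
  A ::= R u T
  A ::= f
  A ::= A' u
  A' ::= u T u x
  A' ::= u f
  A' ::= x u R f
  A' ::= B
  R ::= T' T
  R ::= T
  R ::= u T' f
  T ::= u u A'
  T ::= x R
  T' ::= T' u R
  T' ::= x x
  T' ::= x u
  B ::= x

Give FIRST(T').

{ x }

From T' ::= T' u R: add FIRST(T') = { x }.
T' ::= x x contributes {x}.
T' ::= x u contributes {x}.
Union: FIRST(T') = { x }.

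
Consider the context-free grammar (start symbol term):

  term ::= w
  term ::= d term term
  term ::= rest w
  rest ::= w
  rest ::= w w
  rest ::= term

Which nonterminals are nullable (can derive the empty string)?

No nonterminal has an empty production or an RHS whose symbols are all nullable.

{ } (none)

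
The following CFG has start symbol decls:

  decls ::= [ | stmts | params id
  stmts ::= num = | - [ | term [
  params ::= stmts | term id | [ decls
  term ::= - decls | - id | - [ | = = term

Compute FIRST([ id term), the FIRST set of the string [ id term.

[ is a terminal; add {[} and stop.

{ [ }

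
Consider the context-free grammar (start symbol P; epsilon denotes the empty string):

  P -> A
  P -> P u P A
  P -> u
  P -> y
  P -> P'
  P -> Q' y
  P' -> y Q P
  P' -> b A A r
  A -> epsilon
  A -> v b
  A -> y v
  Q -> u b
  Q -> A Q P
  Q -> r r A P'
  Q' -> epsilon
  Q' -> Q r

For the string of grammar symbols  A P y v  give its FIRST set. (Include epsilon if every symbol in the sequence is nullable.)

Add FIRST(A)\{epsilon} = { v, y }; A is nullable, continue.
Add FIRST(P)\{epsilon} = { b, r, u, v, y }; P is nullable, continue.
y is a terminal; add {y} and stop.

{ b, r, u, v, y }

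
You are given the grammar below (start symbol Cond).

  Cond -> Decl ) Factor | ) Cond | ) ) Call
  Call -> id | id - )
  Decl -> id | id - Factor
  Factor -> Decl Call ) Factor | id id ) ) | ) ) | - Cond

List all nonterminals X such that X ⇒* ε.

No nonterminal has an empty production or an RHS whose symbols are all nullable.

{ } (none)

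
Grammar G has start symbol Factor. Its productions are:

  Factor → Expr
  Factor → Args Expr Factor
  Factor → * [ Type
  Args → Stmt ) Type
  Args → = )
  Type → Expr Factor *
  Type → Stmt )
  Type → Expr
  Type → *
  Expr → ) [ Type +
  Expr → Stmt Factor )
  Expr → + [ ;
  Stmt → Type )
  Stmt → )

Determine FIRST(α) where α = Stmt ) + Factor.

Add FIRST(Stmt) = { ), *, + }; Stmt is not nullable, stop.

{ ), *, + }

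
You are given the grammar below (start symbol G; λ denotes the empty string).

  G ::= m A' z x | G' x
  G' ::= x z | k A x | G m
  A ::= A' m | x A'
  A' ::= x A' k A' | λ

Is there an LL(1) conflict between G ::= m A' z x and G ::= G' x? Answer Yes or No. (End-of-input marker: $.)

FIRST(m A' z x) = { m } and FIRST(G' x) = { k, m, x }.
Both contain m, so the two alternatives are not disjoint — LL(1) conflict.

Yes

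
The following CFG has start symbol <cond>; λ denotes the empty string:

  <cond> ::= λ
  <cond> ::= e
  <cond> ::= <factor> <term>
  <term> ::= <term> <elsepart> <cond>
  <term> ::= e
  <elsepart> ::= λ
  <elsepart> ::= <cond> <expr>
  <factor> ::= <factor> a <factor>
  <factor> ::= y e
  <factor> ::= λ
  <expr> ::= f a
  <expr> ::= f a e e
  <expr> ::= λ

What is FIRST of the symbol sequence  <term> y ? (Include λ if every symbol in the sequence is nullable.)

{ e }

Add FIRST(<term>) = { e }; <term> is not nullable, stop.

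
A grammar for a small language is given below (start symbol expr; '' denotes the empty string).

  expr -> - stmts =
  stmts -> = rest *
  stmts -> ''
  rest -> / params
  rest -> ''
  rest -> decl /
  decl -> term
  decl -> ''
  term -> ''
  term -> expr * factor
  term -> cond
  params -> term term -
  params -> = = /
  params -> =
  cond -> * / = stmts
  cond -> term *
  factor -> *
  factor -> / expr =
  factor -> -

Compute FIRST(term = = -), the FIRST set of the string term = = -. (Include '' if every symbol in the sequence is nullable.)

{ *, -, = }

Add FIRST(term)\{''} = { *, - }; term is nullable, continue.
= is a terminal; add {=} and stop.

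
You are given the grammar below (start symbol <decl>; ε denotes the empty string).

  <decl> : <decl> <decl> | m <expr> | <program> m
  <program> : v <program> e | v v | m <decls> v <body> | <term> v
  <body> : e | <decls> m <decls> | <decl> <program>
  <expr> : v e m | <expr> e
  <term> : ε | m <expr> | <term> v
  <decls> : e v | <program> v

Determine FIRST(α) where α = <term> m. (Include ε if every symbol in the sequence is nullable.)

Add FIRST(<term>)\{ε} = { m, v }; <term> is nullable, continue.
m is a terminal; add {m} and stop.

{ m, v }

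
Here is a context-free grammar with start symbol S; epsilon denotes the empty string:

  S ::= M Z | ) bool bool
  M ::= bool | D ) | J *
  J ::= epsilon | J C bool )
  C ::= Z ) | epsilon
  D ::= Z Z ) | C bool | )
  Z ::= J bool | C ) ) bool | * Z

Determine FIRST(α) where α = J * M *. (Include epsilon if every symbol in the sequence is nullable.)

{ ), *, bool }

Add FIRST(J)\{epsilon} = { ), *, bool }; J is nullable, continue.
* is a terminal; add {*} and stop.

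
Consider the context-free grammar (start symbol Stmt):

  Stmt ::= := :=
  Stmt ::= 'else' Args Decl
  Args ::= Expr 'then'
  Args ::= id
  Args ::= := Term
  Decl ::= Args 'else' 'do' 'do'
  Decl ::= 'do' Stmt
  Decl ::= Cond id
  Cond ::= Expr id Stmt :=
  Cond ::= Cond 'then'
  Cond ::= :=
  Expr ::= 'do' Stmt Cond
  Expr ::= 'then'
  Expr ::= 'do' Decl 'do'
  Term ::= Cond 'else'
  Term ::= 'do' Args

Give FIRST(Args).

From Args ::= Expr 'then': add FIRST(Expr) = { 'do', 'then' }.
Args ::= id contributes {id}.
Args ::= := Term contributes {:=}.
Union: FIRST(Args) = { 'do', 'then', :=, id }.

{ 'do', 'then', :=, id }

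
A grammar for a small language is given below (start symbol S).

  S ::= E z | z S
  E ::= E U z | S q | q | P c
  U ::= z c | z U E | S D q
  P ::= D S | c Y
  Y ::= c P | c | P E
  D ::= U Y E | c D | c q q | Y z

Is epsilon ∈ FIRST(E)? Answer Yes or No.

No nonterminal in this grammar is nullable.
No production of E has an RHS whose symbols are all nullable, so E is not nullable.

No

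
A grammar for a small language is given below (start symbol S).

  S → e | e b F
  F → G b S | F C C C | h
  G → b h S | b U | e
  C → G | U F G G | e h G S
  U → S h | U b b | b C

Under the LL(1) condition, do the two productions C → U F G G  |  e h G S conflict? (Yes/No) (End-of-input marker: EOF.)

Yes

FIRST(U F G G) = { b, e } and FIRST(e h G S) = { e }.
Both contain e, so the two alternatives are not disjoint — LL(1) conflict.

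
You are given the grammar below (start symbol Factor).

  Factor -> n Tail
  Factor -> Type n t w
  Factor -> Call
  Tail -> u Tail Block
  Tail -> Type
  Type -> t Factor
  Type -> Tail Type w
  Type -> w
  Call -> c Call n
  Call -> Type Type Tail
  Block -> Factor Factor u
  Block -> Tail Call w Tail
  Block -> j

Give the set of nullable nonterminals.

No nonterminal has an empty production or an RHS whose symbols are all nullable.

{ } (none)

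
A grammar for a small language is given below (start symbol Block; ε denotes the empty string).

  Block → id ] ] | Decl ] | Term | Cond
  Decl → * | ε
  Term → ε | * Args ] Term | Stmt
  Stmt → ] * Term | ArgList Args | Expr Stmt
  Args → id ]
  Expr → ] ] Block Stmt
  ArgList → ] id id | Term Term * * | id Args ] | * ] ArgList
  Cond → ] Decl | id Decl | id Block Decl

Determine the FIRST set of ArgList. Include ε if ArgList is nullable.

{ *, ], id }

ArgList → ] id id contributes {]}.
From ArgList → Term Term * *: Term, Term nullable, take FIRST(Term) ∪ FIRST(Term) ∪ {*} = { *, ], id }.
ArgList → id Args ] contributes {id}.
ArgList → * ] ArgList contributes {*}.
Union: FIRST(ArgList) = { *, ], id }.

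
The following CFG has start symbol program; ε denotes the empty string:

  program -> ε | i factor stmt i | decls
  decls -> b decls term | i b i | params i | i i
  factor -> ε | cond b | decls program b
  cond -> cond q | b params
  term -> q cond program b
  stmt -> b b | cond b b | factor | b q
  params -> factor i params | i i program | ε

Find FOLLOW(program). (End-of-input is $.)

{ $, b, i, q }

program is the start symbol, so $ ∈ FOLLOW(program).
In factor -> decls program b: add FIRST(b) = { b }.
In term -> q cond program b: add FIRST(b) = { b }.
In params -> i i program: program is at the end, add FOLLOW(params) = { b, i, q }.
Union: FOLLOW(program) = { $, b, i, q }.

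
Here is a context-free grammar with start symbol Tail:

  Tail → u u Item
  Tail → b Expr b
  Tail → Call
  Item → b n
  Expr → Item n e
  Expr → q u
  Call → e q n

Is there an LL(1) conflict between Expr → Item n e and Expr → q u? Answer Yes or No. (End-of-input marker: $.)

No

FIRST(Item n e) = { b } and FIRST(q u) = { q }.
The FIRST sets are disjoint and neither alternative is nullable — no conflict.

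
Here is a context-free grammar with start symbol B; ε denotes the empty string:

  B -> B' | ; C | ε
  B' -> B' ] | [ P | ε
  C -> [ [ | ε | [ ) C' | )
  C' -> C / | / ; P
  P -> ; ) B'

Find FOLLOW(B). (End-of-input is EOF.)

B is the start symbol, so EOF ∈ FOLLOW(B).
Union: FOLLOW(B) = { EOF }.

{ EOF }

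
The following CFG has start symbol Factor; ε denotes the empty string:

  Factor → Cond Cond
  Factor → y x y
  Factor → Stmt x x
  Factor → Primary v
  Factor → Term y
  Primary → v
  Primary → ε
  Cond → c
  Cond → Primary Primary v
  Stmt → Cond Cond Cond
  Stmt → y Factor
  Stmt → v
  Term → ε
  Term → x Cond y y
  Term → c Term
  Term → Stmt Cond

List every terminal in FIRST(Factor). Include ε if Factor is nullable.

From Factor → Cond Cond: add FIRST(Cond) = { c, v }.
Factor → y x y contributes {y}.
From Factor → Stmt x x: add FIRST(Stmt) = { c, v, y }.
From Factor → Primary v: Primary nullable, take FIRST(Primary) ∪ {v} = { v }.
From Factor → Term y: Term nullable, take FIRST(Term) ∪ {y} = { c, v, x, y }.
Union: FIRST(Factor) = { c, v, x, y }.

{ c, v, x, y }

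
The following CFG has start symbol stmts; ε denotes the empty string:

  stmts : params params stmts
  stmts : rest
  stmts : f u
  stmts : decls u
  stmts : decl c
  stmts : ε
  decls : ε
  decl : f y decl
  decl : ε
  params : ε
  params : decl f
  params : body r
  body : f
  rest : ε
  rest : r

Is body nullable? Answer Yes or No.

Nullable nonterminals: decl, decls, params, rest, stmts.
No production of body has an RHS whose symbols are all nullable, so body is not nullable.

No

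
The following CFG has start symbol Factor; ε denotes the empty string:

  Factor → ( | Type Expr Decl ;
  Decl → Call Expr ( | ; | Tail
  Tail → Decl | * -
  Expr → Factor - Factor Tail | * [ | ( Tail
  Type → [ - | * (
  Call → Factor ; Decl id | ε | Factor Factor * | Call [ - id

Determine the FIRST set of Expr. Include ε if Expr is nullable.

{ (, *, [ }

From Expr → Factor - Factor Tail: add FIRST(Factor) = { (, *, [ }.
Expr → * [ contributes {*}.
Expr → ( Tail contributes {(}.
Union: FIRST(Expr) = { (, *, [ }.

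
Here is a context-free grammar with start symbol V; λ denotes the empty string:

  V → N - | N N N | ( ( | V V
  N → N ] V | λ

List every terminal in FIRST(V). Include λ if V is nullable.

{ (, -, ], λ }

From V → N -: N nullable, take FIRST(N) ∪ {-} = { -, ] }.
From V → N N N: N, N, N nullable, take FIRST(N) ∪ FIRST(N) ∪ FIRST(N) = { ] }; also λ since the whole RHS is nullable.
V → ( ( contributes {(}.
From V → V V: V, V nullable, take FIRST(V) ∪ FIRST(V) = { (, -, ] }; also λ since the whole RHS is nullable.
Union: FIRST(V) = { (, -, ], λ }.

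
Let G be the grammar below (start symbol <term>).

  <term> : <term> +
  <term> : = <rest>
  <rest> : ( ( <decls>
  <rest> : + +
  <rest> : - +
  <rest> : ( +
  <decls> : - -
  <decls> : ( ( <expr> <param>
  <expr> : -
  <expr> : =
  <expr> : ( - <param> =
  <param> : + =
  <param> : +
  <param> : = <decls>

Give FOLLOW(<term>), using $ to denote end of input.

<term> is the start symbol, so $ ∈ FOLLOW(<term>).
In <term> : <term> +: add FIRST(+) = { + }.
Union: FOLLOW(<term>) = { $, + }.

{ $, + }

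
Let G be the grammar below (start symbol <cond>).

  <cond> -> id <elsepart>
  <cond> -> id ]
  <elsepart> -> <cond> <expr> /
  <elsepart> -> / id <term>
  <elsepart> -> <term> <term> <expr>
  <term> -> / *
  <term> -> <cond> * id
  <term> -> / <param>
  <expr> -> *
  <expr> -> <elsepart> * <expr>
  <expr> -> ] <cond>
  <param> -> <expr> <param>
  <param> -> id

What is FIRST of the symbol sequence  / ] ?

/ is a terminal; add {/} and stop.

{ / }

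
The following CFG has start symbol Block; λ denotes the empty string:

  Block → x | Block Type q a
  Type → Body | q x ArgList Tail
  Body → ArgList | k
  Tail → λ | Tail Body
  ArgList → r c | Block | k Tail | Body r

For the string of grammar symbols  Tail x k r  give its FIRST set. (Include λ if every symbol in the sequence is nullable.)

{ k, r, x }

Add FIRST(Tail)\{λ} = { k, r, x }; Tail is nullable, continue.
x is a terminal; add {x} and stop.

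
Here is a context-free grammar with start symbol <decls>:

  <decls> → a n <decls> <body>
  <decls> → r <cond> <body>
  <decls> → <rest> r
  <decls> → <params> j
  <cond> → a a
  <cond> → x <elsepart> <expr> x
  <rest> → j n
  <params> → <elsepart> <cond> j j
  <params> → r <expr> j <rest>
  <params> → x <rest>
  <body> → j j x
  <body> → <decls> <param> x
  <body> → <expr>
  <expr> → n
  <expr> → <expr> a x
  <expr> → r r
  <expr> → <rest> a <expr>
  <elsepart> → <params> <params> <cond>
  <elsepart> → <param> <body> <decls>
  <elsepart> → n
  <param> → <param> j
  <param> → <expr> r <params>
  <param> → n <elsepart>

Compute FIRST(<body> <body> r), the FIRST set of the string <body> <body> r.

Add FIRST(<body>) = { a, j, n, r, x }; <body> is not nullable, stop.

{ a, j, n, r, x }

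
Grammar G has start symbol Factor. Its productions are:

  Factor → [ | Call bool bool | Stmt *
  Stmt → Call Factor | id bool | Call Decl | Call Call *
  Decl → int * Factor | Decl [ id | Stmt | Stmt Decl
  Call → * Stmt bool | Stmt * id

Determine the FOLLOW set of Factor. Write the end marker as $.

Factor is the start symbol, so $ ∈ FOLLOW(Factor).
In Stmt → Call Factor: Factor is at the end, add FOLLOW(Stmt) = { *, [, bool, id, int }.
In Decl → int * Factor: Factor is at the end, add FOLLOW(Decl) = { *, [, bool, id, int }.
Union: FOLLOW(Factor) = { $, *, [, bool, id, int }.

{ $, *, [, bool, id, int }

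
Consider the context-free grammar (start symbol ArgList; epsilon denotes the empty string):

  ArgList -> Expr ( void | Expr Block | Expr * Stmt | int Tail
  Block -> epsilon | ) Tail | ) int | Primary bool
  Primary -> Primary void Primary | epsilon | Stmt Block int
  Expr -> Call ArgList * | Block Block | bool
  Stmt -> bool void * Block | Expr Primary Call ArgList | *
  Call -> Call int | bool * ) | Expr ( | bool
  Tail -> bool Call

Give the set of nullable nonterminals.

Directly nullable (have an epsilon-production): Block, Primary.
ArgList -> Expr Block with every symbol nullable, so ArgList is nullable.
Expr -> Block Block with every symbol nullable, so Expr is nullable.
No other nonterminal has a production whose RHS symbols are all nullable.

{ ArgList, Block, Expr, Primary }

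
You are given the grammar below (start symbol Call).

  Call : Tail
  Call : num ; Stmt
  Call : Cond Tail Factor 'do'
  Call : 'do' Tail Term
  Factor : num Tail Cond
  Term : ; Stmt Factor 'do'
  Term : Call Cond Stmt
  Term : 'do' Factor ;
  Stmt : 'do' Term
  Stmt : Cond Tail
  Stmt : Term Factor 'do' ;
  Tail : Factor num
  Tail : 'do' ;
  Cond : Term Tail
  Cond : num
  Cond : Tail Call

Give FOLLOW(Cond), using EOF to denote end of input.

{ 'do', ;, num }

In Call : Cond Tail Factor 'do': add FIRST(Tail Factor 'do') = { 'do', num }.
In Factor : num Tail Cond: Cond is at the end, add FOLLOW(Factor) = { 'do', ;, num }.
In Term : Call Cond Stmt: add FIRST(Stmt) = { 'do', ;, num }.
In Stmt : Cond Tail: add FIRST(Tail) = { 'do', num }.
Union: FOLLOW(Cond) = { 'do', ;, num }.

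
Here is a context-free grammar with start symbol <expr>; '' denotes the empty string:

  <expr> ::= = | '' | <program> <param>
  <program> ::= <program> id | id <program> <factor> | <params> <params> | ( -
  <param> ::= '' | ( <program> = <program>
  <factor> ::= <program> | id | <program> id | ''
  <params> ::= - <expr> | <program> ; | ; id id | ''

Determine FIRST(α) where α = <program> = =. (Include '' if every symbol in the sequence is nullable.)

Add FIRST(<program>)\{''} = { (, -, ;, id }; <program> is nullable, continue.
= is a terminal; add {=} and stop.

{ (, -, ;, =, id }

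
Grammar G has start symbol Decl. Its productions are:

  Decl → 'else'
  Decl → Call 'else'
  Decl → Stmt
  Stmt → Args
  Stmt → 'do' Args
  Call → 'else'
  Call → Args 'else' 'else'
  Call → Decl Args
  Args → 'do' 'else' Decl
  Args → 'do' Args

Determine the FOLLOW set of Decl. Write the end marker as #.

Decl is the start symbol, so # ∈ FOLLOW(Decl).
In Call → Decl Args: add FIRST(Args) = { 'do' }.
In Args → 'do' 'else' Decl: Decl is at the end, add FOLLOW(Args) = { #, 'do', 'else' }.
Union: FOLLOW(Decl) = { #, 'do', 'else' }.

{ #, 'do', 'else' }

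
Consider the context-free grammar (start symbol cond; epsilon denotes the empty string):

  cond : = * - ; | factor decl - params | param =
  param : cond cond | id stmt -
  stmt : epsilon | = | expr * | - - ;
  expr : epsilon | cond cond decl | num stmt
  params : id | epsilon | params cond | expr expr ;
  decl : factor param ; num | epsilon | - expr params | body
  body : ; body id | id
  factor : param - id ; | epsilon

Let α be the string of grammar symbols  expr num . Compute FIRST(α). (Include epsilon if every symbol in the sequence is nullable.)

{ -, ;, =, id, num }

Add FIRST(expr)\{epsilon} = { -, ;, =, id, num }; expr is nullable, continue.
num is a terminal; add {num} and stop.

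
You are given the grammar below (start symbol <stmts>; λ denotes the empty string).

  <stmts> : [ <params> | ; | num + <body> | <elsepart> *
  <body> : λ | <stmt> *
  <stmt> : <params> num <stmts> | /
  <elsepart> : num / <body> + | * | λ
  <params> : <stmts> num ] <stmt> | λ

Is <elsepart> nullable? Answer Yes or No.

Yes

<elsepart> has an λ-production, so <elsepart> ⇒ λ.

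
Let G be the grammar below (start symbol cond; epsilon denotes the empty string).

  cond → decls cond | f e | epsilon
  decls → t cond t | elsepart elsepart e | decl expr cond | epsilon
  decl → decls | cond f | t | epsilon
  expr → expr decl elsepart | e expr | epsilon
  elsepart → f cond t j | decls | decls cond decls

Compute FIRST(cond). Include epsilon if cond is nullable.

{ e, f, t, epsilon }

From cond → decls cond: decls, cond nullable, take FIRST(decls) ∪ FIRST(cond) = { e, f, t }; also epsilon since the whole RHS is nullable.
cond → f e contributes {f}.
cond → epsilon contributes epsilon.
Union: FIRST(cond) = { e, f, t, epsilon }.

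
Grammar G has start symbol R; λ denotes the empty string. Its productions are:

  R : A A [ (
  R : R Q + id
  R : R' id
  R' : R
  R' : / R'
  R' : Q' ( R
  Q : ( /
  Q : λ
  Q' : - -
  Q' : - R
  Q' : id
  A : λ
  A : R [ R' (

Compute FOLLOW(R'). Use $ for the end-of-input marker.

In R : R' id: add FIRST(id) = { id }.
In R' : / R': R' is at the end, add FOLLOW(R') = { (, id }.
In A : R [ R' (: add FIRST(() = { ( }.
Union: FOLLOW(R') = { (, id }.

{ (, id }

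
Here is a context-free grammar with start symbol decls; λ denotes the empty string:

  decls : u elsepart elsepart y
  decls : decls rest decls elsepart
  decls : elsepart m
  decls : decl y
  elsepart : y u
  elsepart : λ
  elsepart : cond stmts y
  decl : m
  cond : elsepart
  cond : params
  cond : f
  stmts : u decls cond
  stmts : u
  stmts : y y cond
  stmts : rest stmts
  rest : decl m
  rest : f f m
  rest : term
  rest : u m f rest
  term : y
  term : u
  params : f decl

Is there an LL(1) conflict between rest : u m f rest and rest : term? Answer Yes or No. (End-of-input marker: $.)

Yes

FIRST(u m f rest) = { u } and FIRST(term) = { u, y }.
Both contain u, so the two alternatives are not disjoint — LL(1) conflict.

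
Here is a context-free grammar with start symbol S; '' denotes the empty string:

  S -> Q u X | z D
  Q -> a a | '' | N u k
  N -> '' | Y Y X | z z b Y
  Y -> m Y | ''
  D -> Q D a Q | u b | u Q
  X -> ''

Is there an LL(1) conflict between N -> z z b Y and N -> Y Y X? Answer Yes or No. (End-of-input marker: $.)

FIRST(z z b Y) = { z } and FIRST(Y Y X) = { m, '' }.
The second is nullable but FOLLOW(N) = { u } is disjoint from FIRST of the first.

No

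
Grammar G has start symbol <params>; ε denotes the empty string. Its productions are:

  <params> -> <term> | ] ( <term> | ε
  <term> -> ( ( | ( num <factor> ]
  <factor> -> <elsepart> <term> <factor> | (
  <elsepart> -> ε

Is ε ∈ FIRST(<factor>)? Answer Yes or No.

Nullable nonterminals: <elsepart>, <params>.
No production of <factor> has an RHS whose symbols are all nullable, so <factor> is not nullable.

No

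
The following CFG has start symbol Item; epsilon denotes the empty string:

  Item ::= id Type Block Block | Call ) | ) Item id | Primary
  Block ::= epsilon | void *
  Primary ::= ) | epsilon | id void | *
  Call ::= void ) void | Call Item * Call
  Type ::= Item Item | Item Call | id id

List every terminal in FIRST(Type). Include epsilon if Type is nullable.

{ ), *, id, void, epsilon }

From Type ::= Item Item: Item, Item nullable, take FIRST(Item) ∪ FIRST(Item) = { ), *, id, void }; also epsilon since the whole RHS is nullable.
From Type ::= Item Call: Item nullable, take FIRST(Item) ∪ FIRST(Call) = { ), *, id, void }.
Type ::= id id contributes {id}.
Union: FIRST(Type) = { ), *, id, void, epsilon }.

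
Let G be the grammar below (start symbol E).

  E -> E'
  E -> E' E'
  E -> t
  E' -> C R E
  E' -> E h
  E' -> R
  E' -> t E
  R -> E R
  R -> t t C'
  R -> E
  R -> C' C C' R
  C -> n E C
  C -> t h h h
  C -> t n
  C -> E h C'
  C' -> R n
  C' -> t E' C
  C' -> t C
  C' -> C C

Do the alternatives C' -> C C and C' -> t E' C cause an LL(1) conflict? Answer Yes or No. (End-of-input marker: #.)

FIRST(C C) = { n, t } and FIRST(t E' C) = { t }.
Both contain t, so the two alternatives are not disjoint — LL(1) conflict.

Yes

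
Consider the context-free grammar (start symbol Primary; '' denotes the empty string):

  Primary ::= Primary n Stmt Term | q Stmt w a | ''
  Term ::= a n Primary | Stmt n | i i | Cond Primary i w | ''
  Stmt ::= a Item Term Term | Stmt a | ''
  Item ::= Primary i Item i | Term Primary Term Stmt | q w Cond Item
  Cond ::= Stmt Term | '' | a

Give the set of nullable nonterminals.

{ Cond, Item, Primary, Stmt, Term }

Directly nullable (have an ''-production): Primary, Term, Stmt, Cond.
Item ::= Term Primary Term Stmt with every symbol nullable, so Item is nullable.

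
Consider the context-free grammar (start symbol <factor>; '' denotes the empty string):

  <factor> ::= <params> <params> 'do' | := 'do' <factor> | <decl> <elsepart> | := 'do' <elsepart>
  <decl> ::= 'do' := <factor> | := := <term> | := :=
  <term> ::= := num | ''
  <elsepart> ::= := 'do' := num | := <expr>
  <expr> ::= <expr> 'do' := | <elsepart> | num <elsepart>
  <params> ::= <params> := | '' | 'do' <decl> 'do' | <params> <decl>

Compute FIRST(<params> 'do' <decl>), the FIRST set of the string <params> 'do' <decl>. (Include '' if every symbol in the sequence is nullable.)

{ 'do', := }

Add FIRST(<params>)\{''} = { 'do', := }; <params> is nullable, continue.
'do' is a terminal; add {'do'} and stop.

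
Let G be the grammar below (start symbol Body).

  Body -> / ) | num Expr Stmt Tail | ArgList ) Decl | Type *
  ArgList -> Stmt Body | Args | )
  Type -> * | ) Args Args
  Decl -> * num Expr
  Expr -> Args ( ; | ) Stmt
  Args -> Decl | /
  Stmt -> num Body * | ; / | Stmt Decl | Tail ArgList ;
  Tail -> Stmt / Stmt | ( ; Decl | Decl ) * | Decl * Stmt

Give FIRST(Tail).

{ (, *, ;, num }

From Tail -> Stmt / Stmt: add FIRST(Stmt) = { (, *, ;, num }.
Tail -> ( ; Decl contributes {(}.
From Tail -> Decl ) *: add FIRST(Decl) = { * }.
From Tail -> Decl * Stmt: add FIRST(Decl) = { * }.
Union: FIRST(Tail) = { (, *, ;, num }.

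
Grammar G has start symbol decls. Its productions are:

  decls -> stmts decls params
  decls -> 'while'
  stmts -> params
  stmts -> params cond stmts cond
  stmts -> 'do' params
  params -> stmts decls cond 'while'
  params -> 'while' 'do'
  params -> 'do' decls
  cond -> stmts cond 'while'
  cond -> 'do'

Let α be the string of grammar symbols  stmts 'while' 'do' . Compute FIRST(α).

{ 'do', 'while' }

Add FIRST(stmts) = { 'do', 'while' }; stmts is not nullable, stop.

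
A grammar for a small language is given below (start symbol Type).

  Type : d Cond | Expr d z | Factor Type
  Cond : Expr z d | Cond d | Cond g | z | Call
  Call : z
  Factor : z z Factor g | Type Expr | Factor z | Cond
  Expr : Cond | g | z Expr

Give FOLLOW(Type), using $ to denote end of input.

Type is the start symbol, so $ ∈ FOLLOW(Type).
In Type : Factor Type: Type is at the end, add FOLLOW(Type) = { $, g, z }.
In Factor : Type Expr: add FIRST(Expr) = { g, z }.
Union: FOLLOW(Type) = { $, g, z }.

{ $, g, z }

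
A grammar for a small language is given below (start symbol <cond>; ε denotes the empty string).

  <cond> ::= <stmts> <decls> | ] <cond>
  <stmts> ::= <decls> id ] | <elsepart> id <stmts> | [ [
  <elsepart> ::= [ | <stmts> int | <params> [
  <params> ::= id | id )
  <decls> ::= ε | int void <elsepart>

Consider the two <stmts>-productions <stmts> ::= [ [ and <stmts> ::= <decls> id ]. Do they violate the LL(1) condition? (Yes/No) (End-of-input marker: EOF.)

No

FIRST([ [) = { [ } and FIRST(<decls> id ]) = { id, int }.
The FIRST sets are disjoint and neither alternative is nullable — no conflict.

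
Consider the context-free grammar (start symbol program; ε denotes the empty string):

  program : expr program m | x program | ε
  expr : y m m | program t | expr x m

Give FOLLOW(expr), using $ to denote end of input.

In program : expr program m: add FIRST(program m) = { m, t, x, y }.
In expr : expr x m: add FIRST(x m) = { x }.
Union: FOLLOW(expr) = { m, t, x, y }.

{ m, t, x, y }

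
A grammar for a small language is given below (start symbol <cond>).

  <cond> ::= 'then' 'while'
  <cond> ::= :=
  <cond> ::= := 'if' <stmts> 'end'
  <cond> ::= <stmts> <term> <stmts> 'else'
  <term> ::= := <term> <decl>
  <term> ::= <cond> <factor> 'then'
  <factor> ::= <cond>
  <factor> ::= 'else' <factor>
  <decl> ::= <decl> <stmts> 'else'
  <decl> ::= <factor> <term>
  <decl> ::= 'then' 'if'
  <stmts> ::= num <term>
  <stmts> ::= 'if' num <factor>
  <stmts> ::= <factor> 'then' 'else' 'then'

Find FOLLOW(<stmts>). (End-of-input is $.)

In <cond> ::= := 'if' <stmts> 'end': add FIRST('end') = { 'end' }.
In <cond> ::= <stmts> <term> <stmts> 'else': add FIRST(<term> <stmts> 'else') = { 'else', 'if', 'then', :=, num }.
In <cond> ::= <stmts> <term> <stmts> 'else': add FIRST('else') = { 'else' }.
In <decl> ::= <decl> <stmts> 'else': add FIRST('else') = { 'else' }.
Union: FOLLOW(<stmts>) = { 'else', 'end', 'if', 'then', :=, num }.

{ 'else', 'end', 'if', 'then', :=, num }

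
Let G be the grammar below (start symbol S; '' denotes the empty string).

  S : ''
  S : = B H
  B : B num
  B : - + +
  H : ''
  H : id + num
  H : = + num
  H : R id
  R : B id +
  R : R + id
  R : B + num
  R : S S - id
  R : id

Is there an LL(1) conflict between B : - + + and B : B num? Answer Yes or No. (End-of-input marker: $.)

FIRST(- + +) = { - } and FIRST(B num) = { - }.
Both contain -, so the two alternatives are not disjoint — LL(1) conflict.

Yes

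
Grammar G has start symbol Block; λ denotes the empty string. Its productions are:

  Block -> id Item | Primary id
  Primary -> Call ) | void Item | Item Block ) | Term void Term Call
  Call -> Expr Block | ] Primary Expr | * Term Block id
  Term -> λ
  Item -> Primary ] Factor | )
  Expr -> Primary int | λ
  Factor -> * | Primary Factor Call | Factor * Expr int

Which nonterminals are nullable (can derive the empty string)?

{ Expr, Term }

Directly nullable (have an λ-production): Term, Expr.
No other nonterminal has a production whose RHS symbols are all nullable.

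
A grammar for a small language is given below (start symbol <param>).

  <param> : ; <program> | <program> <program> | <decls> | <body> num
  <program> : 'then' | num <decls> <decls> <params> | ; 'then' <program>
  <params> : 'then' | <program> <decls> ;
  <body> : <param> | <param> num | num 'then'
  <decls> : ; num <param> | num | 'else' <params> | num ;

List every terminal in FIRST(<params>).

<params> : 'then' contributes {'then'}.
From <params> : <program> <decls> ;: add FIRST(<program>) = { 'then', ;, num }.
Union: FIRST(<params>) = { 'then', ;, num }.

{ 'then', ;, num }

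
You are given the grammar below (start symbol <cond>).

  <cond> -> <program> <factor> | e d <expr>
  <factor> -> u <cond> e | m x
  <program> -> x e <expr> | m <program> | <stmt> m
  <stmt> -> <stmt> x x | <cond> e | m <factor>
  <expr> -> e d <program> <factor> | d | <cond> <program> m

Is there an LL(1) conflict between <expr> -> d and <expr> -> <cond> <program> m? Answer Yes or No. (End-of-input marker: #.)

FIRST(d) = { d } and FIRST(<cond> <program> m) = { e, m, x }.
The FIRST sets are disjoint and neither alternative is nullable — no conflict.

No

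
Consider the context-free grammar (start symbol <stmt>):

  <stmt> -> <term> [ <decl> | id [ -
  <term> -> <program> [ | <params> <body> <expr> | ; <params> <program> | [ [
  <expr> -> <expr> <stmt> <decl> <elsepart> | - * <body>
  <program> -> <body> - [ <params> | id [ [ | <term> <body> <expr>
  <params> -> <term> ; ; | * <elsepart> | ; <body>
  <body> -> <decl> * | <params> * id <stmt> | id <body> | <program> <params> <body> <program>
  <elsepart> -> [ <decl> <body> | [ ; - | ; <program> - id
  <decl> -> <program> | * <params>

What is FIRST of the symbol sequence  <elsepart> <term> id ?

{ ;, [ }

Add FIRST(<elsepart>) = { ;, [ }; <elsepart> is not nullable, stop.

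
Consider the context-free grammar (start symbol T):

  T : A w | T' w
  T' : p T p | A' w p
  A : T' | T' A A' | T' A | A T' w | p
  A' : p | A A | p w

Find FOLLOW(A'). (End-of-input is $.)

In T' : A' w p: add FIRST(w p) = { w }.
In A : T' A A': A' is at the end, add FOLLOW(A) = { p, w }.
Union: FOLLOW(A') = { p, w }.

{ p, w }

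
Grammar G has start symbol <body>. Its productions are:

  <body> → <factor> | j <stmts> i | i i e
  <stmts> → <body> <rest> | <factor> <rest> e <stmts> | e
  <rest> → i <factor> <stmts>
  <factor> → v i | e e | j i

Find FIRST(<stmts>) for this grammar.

From <stmts> → <body> <rest>: add FIRST(<body>) = { e, i, j, v }.
From <stmts> → <factor> <rest> e <stmts>: add FIRST(<factor>) = { e, j, v }.
<stmts> → e contributes {e}.
Union: FIRST(<stmts>) = { e, i, j, v }.

{ e, i, j, v }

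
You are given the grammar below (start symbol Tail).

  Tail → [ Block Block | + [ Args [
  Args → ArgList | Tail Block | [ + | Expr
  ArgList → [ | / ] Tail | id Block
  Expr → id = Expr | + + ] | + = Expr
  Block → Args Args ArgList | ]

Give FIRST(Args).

From Args → ArgList: add FIRST(ArgList) = { /, [, id }.
From Args → Tail Block: add FIRST(Tail) = { +, [ }.
Args → [ + contributes {[}.
From Args → Expr: add FIRST(Expr) = { +, id }.
Union: FIRST(Args) = { +, /, [, id }.

{ +, /, [, id }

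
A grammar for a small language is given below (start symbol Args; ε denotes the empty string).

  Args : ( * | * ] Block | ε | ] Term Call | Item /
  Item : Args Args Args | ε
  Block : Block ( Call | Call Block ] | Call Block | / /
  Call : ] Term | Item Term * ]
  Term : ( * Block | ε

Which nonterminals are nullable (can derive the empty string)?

{ Args, Item, Term }

Directly nullable (have an ε-production): Args, Item, Term.
No other nonterminal has a production whose RHS symbols are all nullable.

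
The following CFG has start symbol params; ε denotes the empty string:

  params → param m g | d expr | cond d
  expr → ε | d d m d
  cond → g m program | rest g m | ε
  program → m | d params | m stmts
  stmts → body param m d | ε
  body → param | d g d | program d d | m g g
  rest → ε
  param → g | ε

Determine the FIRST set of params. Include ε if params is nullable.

{ d, g, m }

From params → param m g: param nullable, take FIRST(param) ∪ {m} = { g, m }.
params → d expr contributes {d}.
From params → cond d: cond nullable, take FIRST(cond) ∪ {d} = { d, g }.
Union: FIRST(params) = { d, g, m }.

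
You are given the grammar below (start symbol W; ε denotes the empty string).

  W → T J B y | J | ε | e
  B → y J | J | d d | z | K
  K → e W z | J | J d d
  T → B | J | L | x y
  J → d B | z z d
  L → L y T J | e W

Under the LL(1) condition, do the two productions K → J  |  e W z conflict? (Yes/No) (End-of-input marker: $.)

FIRST(J) = { d, z } and FIRST(e W z) = { e }.
The FIRST sets are disjoint and neither alternative is nullable — no conflict.

No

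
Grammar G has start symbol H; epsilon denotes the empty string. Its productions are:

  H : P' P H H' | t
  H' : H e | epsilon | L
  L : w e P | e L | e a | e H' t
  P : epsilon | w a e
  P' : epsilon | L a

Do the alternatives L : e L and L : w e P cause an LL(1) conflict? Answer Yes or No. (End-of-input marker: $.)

FIRST(e L) = { e } and FIRST(w e P) = { w }.
The FIRST sets are disjoint and neither alternative is nullable — no conflict.

No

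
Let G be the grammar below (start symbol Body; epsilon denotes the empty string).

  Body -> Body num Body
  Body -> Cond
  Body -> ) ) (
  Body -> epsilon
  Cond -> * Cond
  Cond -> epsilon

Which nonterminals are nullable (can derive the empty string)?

Directly nullable (have an epsilon-production): Body, Cond.

{ Body, Cond }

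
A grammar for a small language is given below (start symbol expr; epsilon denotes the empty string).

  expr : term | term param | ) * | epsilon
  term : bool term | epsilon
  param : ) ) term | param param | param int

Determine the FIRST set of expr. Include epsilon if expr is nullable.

{ ), bool, epsilon }

From expr : term: add FIRST(term) = { bool, epsilon } (including epsilon since term is nullable).
From expr : term param: term nullable, take FIRST(term) ∪ FIRST(param) = { ), bool }.
expr : ) * contributes {)}.
expr : epsilon contributes epsilon.
Union: FIRST(expr) = { ), bool, epsilon }.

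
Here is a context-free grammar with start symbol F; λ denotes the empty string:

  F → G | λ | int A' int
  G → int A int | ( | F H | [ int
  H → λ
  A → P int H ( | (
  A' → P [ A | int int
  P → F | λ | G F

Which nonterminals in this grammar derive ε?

{ F, G, H, P }

Directly nullable (have an λ-production): F, H, P.
G → F H with every symbol nullable, so G is nullable.
No other nonterminal has a production whose RHS symbols are all nullable.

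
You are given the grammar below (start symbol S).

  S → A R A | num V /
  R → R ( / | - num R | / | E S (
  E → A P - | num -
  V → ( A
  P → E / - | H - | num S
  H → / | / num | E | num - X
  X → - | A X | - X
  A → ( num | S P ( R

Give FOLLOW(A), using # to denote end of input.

{ #, (, -, /, num }

In S → A R A: add FIRST(R A) = { (, -, /, num }.
In S → A R A: A is at the end, add FOLLOW(S) = { #, (, -, /, num }.
In E → A P -: add FIRST(P -) = { (, /, num }.
In V → ( A: A is at the end, add FOLLOW(V) = { / }.
In X → A X: add FIRST(X) = { (, -, num }.
Union: FOLLOW(A) = { #, (, -, /, num }.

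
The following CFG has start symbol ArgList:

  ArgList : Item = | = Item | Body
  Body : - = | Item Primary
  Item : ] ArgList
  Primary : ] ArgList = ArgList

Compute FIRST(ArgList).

{ -, =, ] }

From ArgList : Item =: add FIRST(Item) = { ] }.
ArgList : = Item contributes {=}.
From ArgList : Body: add FIRST(Body) = { -, ] }.
Union: FIRST(ArgList) = { -, =, ] }.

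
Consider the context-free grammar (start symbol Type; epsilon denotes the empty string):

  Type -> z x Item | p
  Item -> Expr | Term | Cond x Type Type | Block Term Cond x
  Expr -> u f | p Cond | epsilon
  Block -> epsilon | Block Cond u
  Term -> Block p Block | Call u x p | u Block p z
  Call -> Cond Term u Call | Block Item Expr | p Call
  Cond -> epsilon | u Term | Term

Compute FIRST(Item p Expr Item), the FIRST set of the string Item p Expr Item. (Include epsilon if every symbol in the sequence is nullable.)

{ p, u, x }

Add FIRST(Item)\{epsilon} = { p, u, x }; Item is nullable, continue.
p is a terminal; add {p} and stop.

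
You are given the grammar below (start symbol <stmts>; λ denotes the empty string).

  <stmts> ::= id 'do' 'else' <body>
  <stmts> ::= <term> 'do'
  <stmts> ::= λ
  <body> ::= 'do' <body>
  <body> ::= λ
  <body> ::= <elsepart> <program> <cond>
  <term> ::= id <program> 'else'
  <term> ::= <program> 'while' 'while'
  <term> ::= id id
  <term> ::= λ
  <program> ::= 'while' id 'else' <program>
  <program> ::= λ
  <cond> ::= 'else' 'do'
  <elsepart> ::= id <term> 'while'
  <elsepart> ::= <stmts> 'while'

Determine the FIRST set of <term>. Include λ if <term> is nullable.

<term> ::= id <program> 'else' contributes {id}.
From <term> ::= <program> 'while' 'while': <program> nullable, take FIRST(<program>) ∪ {'while'} = { 'while' }.
<term> ::= id id contributes {id}.
<term> ::= λ contributes λ.
Union: FIRST(<term>) = { 'while', id, λ }.

{ 'while', id, λ }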